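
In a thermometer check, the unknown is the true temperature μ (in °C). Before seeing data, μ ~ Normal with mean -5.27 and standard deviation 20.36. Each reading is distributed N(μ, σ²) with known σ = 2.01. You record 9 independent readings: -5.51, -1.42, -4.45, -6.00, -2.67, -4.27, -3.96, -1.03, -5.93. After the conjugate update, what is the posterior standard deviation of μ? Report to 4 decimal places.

For Normal data with known variance σ², a Normal(μ₀, σ₀²) prior on μ is conjugate. Posterior precision = 1/σ₀² + n/σ²; posterior mean is the precision-weighted average of μ₀ and x̄.
σ₀² = 20.36² = 414.5296, σ² = 2.01² = 4.0401; σ² + n·σ₀² = 4.0401 + 9·414.5296 = 3734.8065.
Posterior precision = 1/σ₀² + n/σ² = 1/414.5296 + 9/4.0401 = (σ² + n·σ₀²)/(σ₀²σ²) = 3734.8065/(414.5296·4.0401); posterior variance σₙ² = σ₀²σ²/(σ² + n·σ₀²) = 414.5296·4.0401/3734.8065 = 0.448414.
Posterior SD = √σₙ² = √(414.5296·4.0401/3734.8065) = 0.6696.

0.6696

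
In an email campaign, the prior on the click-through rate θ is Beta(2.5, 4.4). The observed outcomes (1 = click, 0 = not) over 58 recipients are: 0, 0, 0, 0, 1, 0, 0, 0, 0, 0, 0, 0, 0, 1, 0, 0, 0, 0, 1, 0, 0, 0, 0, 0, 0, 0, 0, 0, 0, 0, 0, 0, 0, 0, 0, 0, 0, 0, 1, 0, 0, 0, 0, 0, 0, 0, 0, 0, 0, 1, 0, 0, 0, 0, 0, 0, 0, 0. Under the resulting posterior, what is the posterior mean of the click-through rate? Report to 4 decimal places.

0.1156

The Beta prior is conjugate to a Binomial/Bernoulli likelihood; the update adds successes to α and failures to β.
Posterior: Beta(α+k, β+n−k) = Beta(2.5+5, 4.4+53) = Beta(7.5, 57.4).
Posterior mean = α/(α+β) = 7.5/64.9 = 0.1156.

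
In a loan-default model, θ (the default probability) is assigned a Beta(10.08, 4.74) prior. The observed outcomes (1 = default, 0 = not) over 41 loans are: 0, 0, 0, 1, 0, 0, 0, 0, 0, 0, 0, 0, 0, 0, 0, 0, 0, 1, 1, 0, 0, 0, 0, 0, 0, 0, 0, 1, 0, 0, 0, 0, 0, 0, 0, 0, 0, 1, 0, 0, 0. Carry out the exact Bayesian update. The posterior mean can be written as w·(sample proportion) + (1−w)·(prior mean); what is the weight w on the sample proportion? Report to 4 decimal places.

0.7345

The Beta prior is conjugate to a Binomial/Bernoulli likelihood; the update adds successes to α and failures to β.
Posterior mean = (α₀+k)/(α₀+β₀+n) = [n/(α₀+β₀+n)]·(k/n) + [(α₀+β₀)/(α₀+β₀+n)]·α₀/(α₀+β₀), so only n and the prior enter the weight.
The weight on the data is w = n/(α₀+β₀+n) = 41/(10.08+4.74+41) = 41/55.82 = 0.7345.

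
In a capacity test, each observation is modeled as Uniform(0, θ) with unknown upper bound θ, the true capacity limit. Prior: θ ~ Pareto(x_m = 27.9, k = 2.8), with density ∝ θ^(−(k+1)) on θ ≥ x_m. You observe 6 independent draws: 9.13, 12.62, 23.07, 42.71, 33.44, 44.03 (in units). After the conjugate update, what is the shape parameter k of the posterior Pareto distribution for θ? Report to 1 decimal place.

A Pareto(scale x_m, shape k) prior on the upper bound θ of Uniform(0, θ) is conjugate: posterior is Pareto(max(x_m, max xᵢ), k + n).
Sample maximum = 44.03; prior scale x_m = 27.9 → posterior scale = max = 44.03.
Posterior shape = 2.8 + 6 = 8.8.
Posterior shape k = 8.8.

8.8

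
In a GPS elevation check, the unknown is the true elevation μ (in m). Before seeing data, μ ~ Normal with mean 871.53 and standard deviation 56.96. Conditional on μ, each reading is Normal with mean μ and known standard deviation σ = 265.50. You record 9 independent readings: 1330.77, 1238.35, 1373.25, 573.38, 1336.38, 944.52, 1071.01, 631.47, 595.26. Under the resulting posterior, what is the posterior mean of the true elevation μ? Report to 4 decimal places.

912.2317

For Normal data with known variance σ², a Normal(μ₀, σ₀²) prior on μ is conjugate. Posterior precision = 1/σ₀² + n/σ²; posterior mean is the precision-weighted average of μ₀ and x̄.
Σxᵢ = 1330.77 + 1238.35 + 1373.25 + 573.38 + 1336.38 + 944.52 + 1071.01 + 631.47 + 595.26 = 9094.39, so n·x̄ = 9094.39.
σ₀² = 56.96² = 3244.4416, σ² = 265.50² = 70490.25; σ² + n·σ₀² = 70490.25 + 9·3244.4416 = 99690.2244.
Posterior mean = (μ₀/σ₀² + n·x̄/σ²)/(1/σ₀² + n/σ²) = (σ²·μ₀ + σ₀²·n·x̄)/(σ² + n·σ₀²) = (70490.25·871.53 + 3244.4416·9094.39)/99690.2244 = 90940584.825124/99690.2244 = 912.2317.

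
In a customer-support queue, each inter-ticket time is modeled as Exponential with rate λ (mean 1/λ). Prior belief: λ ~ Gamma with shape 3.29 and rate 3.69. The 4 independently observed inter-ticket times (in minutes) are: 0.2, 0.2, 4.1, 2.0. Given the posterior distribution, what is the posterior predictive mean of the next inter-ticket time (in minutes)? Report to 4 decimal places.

1.6200

With a Gamma(shape α, rate β) prior on the exponential rate λ, the posterior after n observations with total T = Σxᵢ is Gamma(α+n, β+T).
Sum of observations T = 6.5 minutes; n = 4.
Posterior: Gamma(3.29+4, 3.69+6.5) = Gamma(7.29, 10.19).
The predictive distribution for the next observation is Lomax; its mean is β/(α−1) = 10.19/6.29 = 1.6200.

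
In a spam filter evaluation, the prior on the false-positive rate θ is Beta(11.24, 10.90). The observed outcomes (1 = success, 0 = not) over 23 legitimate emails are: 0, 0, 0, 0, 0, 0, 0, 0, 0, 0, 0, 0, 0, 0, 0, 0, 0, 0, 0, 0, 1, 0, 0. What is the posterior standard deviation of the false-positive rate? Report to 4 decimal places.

The Beta prior is conjugate to a Binomial/Bernoulli likelihood; the update adds successes to α and failures to β.
Posterior: Beta(α+k, β+n−k) = Beta(11.24+1, 10.90+22) = Beta(12.24, 32.90).
Var = αβ/((α+β)²(α+β+1)) = 12.24·32.90/(45.14²·46.14) = 0.00428328; SD = √0.00428328 = 0.0654.

0.0654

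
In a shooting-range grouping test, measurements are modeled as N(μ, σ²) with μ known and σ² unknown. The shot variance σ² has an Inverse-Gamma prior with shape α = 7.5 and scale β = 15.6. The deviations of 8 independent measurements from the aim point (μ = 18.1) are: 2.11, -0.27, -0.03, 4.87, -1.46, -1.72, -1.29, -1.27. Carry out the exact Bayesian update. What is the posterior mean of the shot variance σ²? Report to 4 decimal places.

3.2290

With known mean μ and an Inverse-Gamma(α, β) prior on σ², the Normal likelihood is conjugate: posterior is Inv-Gamma(α + n/2, β + Σ(xᵢ−μ)²/2).
Σ(xᵢ−μ)² = (2.11)² + (-0.27)² + (-0.03)² + (4.87)² + (-1.46)² + (-1.72)² + (-1.29)² + (-1.27)² = 36.6098.
Posterior: Inv-Gamma(7.5 + 8/2, 15.6 + 36.6098/2) = Inv-Gamma(11.50, 33.90490).
E[σ²|data] = β/(α−1) = 33.90490/10.50 = 3.2290.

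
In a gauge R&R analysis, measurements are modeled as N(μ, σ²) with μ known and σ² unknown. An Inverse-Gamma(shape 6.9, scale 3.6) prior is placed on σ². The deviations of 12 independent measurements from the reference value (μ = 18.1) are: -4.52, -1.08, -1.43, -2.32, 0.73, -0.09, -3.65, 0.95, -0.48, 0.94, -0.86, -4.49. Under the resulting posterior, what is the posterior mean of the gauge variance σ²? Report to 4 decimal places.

With known mean μ and an Inverse-Gamma(α, β) prior on σ², the Normal likelihood is conjugate: posterior is Inv-Gamma(α + n/2, β + Σ(xᵢ−μ)²/2).
Σ(xᵢ−μ)² = (-4.52)² + (-1.08)² + (-1.43)² + (-2.32)² + (0.73)² + (-0.09)² + (-3.65)² + (0.95)² + (-0.48)² + (0.94)² + (-0.86)² + (-4.49)² = 65.8038.
Posterior: Inv-Gamma(6.9 + 12/2, 3.6 + 65.8038/2) = Inv-Gamma(12.90, 36.50190).
E[σ²|data] = β/(α−1) = 36.50190/11.90 = 3.0674.

3.0674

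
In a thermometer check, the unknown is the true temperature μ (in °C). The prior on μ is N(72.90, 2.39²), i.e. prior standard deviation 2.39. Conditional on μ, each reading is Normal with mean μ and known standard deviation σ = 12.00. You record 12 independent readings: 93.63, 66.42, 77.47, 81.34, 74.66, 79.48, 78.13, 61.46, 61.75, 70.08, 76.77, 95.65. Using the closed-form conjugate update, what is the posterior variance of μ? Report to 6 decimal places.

For Normal data with known variance σ², a Normal(μ₀, σ₀²) prior on μ is conjugate. Posterior precision = 1/σ₀² + n/σ²; posterior mean is the precision-weighted average of μ₀ and x̄.
σ₀² = 2.39² = 5.7121, σ² = 12.00² = 144; σ² + n·σ₀² = 144 + 12·5.7121 = 212.5452.
Posterior precision = 1/σ₀² + n/σ² = 1/5.7121 + 12/144 = (σ² + n·σ₀²)/(σ₀²σ²) = 212.5452/(5.7121·144); posterior variance σₙ² = σ₀²σ²/(σ² + n·σ₀²) = 5.7121·144/212.5452 = 3.869965.

3.869965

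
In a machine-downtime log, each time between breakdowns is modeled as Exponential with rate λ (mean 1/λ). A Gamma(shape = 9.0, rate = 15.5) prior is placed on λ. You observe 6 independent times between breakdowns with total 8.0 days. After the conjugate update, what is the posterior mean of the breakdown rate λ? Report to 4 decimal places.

0.6383

With a Gamma(shape α, rate β) prior on the exponential rate λ, the posterior after n observations with total T = Σxᵢ is Gamma(α+n, β+T).
Posterior: Gamma(9.0+6, 15.5+8.0) = Gamma(15.0, 23.5).
Posterior mean of λ = α/β = 15.0/23.5 = 0.6383.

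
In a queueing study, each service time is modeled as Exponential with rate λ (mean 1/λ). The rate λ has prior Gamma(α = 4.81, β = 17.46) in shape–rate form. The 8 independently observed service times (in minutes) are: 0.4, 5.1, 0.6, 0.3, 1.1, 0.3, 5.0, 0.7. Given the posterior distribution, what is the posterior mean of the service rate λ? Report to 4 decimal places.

With a Gamma(shape α, rate β) prior on the exponential rate λ, the posterior after n observations with total T = Σxᵢ is Gamma(α+n, β+T).
Sum of observations T = 13.5 minutes; n = 8.
Posterior: Gamma(4.81+8, 17.46+13.5) = Gamma(12.81, 30.96).
Posterior mean of λ = α/β = 12.81/30.96 = 0.4138.

0.4138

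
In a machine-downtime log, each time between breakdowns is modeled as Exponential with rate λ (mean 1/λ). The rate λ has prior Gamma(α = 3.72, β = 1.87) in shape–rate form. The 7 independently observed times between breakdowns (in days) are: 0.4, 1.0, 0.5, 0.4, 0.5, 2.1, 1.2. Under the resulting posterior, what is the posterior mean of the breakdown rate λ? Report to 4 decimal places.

1.3450

With a Gamma(shape α, rate β) prior on the exponential rate λ, the posterior after n observations with total T = Σxᵢ is Gamma(α+n, β+T).
Sum of observations T = 6.1 days; n = 7.
Posterior: Gamma(3.72+7, 1.87+6.1) = Gamma(10.72, 7.97).
Posterior mean of λ = α/β = 10.72/7.97 = 1.3450.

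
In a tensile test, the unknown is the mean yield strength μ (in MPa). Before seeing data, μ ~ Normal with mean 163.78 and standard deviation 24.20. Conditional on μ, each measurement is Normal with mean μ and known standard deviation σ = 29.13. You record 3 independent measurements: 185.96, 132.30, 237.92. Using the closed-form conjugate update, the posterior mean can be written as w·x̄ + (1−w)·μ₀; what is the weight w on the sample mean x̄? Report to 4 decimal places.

For Normal data with known variance σ², a Normal(μ₀, σ₀²) prior on μ is conjugate. Posterior precision = 1/σ₀² + n/σ²; posterior mean is the precision-weighted average of μ₀ and x̄.
σ₀² = 24.20² = 585.64, σ² = 29.13² = 848.5569. Prior precision 1/σ₀² = 1/585.64; data precision n/σ² = 3/848.5569.
w = (n/σ²)/(1/σ₀² + n/σ²) = n·σ₀²/(σ² + n·σ₀²) = 3·585.64/(848.5569 + 3·585.64) = 1756.92/2605.4769 = 0.6743.

0.6743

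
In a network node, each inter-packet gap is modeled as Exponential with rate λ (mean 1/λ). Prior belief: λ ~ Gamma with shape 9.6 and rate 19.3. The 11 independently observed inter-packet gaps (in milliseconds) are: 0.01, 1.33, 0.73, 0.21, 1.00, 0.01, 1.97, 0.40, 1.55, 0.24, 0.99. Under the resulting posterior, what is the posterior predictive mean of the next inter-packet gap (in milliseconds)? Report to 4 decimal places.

1.4153

With a Gamma(shape α, rate β) prior on the exponential rate λ, the posterior after n observations with total T = Σxᵢ is Gamma(α+n, β+T).
Sum of observations T = 8.44 milliseconds; n = 11.
Posterior: Gamma(9.6+11, 19.3+8.44) = Gamma(20.6, 27.74).
The predictive distribution for the next observation is Lomax; its mean is β/(α−1) = 27.74/19.6 = 1.4153.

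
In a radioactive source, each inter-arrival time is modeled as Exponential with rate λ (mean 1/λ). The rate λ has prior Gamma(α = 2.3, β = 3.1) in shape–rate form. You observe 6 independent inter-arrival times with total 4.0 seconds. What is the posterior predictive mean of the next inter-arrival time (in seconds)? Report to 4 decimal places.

0.9726

With a Gamma(shape α, rate β) prior on the exponential rate λ, the posterior after n observations with total T = Σxᵢ is Gamma(α+n, β+T).
Posterior: Gamma(2.3+6, 3.1+4.0) = Gamma(8.3, 7.1).
The predictive distribution for the next observation is Lomax; its mean is β/(α−1) = 7.1/7.3 = 0.9726.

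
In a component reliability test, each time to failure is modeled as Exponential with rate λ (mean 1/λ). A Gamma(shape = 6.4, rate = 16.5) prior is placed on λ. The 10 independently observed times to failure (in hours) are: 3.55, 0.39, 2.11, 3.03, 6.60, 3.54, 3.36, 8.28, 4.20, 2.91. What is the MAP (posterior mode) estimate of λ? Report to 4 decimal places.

With a Gamma(shape α, rate β) prior on the exponential rate λ, the posterior after n observations with total T = Σxᵢ is Gamma(α+n, β+T).
Sum of observations T = 37.97 hours; n = 10.
Posterior: Gamma(6.4+10, 16.5+37.97) = Gamma(16.4, 54.47).
Mode = (α−1)/β = 0.2827.

0.2827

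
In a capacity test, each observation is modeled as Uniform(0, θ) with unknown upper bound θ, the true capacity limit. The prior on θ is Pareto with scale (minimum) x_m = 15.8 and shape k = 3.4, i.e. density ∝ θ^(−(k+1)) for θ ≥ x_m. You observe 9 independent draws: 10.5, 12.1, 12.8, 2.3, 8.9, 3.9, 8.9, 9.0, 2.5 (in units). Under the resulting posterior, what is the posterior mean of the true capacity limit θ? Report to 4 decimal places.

17.1860

A Pareto(scale x_m, shape k) prior on the upper bound θ of Uniform(0, θ) is conjugate: posterior is Pareto(max(x_m, max xᵢ), k + n).
Sample maximum = 12.8; prior scale x_m = 15.8 → posterior scale = max = 15.8.
Posterior shape = 3.4 + 9 = 12.4.
E[θ|data] = k·x_m/(k−1) = 12.4·15.8/11.4 = 17.1860.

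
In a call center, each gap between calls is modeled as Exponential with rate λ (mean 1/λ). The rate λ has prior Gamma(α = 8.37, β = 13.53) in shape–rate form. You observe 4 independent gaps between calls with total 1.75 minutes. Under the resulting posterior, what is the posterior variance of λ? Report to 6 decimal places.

0.052981

With a Gamma(shape α, rate β) prior on the exponential rate λ, the posterior after n observations with total T = Σxᵢ is Gamma(α+n, β+T).
Posterior: Gamma(8.37+4, 13.53+1.75) = Gamma(12.37, 15.28).
Var = α/β² = 0.052981.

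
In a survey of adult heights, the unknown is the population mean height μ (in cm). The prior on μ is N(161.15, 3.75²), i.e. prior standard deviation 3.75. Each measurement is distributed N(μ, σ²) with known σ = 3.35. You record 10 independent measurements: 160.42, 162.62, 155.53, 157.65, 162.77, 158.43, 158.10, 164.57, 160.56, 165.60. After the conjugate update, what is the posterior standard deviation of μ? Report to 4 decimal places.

For Normal data with known variance σ², a Normal(μ₀, σ₀²) prior on μ is conjugate. Posterior precision = 1/σ₀² + n/σ²; posterior mean is the precision-weighted average of μ₀ and x̄.
σ₀² = 3.75² = 14.0625, σ² = 3.35² = 11.2225; σ² + n·σ₀² = 11.2225 + 10·14.0625 = 151.8475.
Posterior precision = 1/σ₀² + n/σ² = 1/14.0625 + 10/11.2225 = (σ² + n·σ₀²)/(σ₀²σ²) = 151.8475/(14.0625·11.2225); posterior variance σₙ² = σ₀²σ²/(σ² + n·σ₀²) = 14.0625·11.2225/151.8475 = 1.039309.
Posterior SD = √σₙ² = √(14.0625·11.2225/151.8475) = 1.0195.

1.0195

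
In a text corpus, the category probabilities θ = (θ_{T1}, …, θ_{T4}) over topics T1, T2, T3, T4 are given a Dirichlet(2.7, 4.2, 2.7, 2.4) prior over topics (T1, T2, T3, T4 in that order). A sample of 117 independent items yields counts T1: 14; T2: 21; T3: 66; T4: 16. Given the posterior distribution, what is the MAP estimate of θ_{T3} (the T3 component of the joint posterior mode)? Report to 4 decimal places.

The Dirichlet prior is conjugate to the Multinomial likelihood: each posterior αⱼ = prior αⱼ + observed count nⱼ.
Posterior concentration: (16.7, 25.2, 68.7, 18.4), total = 129.0.
Joint mode component: (α_{T3}−1)/(Σα−K) = 67.7/125.0 = 0.5416.

0.5416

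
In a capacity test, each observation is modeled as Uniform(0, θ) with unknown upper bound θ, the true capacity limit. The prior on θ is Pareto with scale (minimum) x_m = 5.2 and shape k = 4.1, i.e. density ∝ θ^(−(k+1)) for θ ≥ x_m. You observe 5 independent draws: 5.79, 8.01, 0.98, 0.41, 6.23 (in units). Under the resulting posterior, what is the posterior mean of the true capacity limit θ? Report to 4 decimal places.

8.9989

A Pareto(scale x_m, shape k) prior on the upper bound θ of Uniform(0, θ) is conjugate: posterior is Pareto(max(x_m, max xᵢ), k + n).
Sample maximum = 8.01; prior scale x_m = 5.2 → posterior scale = max = 8.01.
Posterior shape = 4.1 + 5 = 9.1.
E[θ|data] = k·x_m/(k−1) = 9.1·8.01/8.1 = 8.9989.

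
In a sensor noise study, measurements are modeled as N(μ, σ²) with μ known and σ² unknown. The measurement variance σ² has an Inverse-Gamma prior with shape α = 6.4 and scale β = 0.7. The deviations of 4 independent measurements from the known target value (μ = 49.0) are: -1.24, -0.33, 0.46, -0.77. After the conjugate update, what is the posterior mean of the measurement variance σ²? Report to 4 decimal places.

With known mean μ and an Inverse-Gamma(α, β) prior on σ², the Normal likelihood is conjugate: posterior is Inv-Gamma(α + n/2, β + Σ(xᵢ−μ)²/2).
Σ(xᵢ−μ)² = (-1.24)² + (-0.33)² + (0.46)² + (-0.77)² = 2.4510.
Posterior: Inv-Gamma(6.4 + 4/2, 0.7 + 2.4510/2) = Inv-Gamma(8.40, 1.92550).
E[σ²|data] = β/(α−1) = 1.92550/7.40 = 0.2602.

0.2602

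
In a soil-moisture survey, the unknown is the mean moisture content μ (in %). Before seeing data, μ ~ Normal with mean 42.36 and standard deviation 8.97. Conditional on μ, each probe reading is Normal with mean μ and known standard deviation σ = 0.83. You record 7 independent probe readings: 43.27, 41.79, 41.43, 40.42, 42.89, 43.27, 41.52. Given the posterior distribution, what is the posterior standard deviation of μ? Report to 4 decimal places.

For Normal data with known variance σ², a Normal(μ₀, σ₀²) prior on μ is conjugate. Posterior precision = 1/σ₀² + n/σ²; posterior mean is the precision-weighted average of μ₀ and x̄.
σ₀² = 8.97² = 80.4609, σ² = 0.83² = 0.6889; σ² + n·σ₀² = 0.6889 + 7·80.4609 = 563.9152.
Posterior precision = 1/σ₀² + n/σ² = 1/80.4609 + 7/0.6889 = (σ² + n·σ₀²)/(σ₀²σ²) = 563.9152/(80.4609·0.6889); posterior variance σₙ² = σ₀²σ²/(σ² + n·σ₀²) = 80.4609·0.6889/563.9152 = 0.098294.
Posterior SD = √σₙ² = √(80.4609·0.6889/563.9152) = 0.3135.

0.3135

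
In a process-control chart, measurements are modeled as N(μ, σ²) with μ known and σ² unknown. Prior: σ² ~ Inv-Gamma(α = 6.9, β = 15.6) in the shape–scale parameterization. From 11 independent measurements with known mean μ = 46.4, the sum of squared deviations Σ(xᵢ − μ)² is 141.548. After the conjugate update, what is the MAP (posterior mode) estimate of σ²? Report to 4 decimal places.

6.4458

With known mean μ and an Inverse-Gamma(α, β) prior on σ², the Normal likelihood is conjugate: posterior is Inv-Gamma(α + n/2, β + Σ(xᵢ−μ)²/2).
Posterior: Inv-Gamma(6.9 + 11/2, 15.6 + 141.548/2) = Inv-Gamma(12.40, 86.3740).
Mode = β/(α+1) = 86.3740/13.40 = 6.4458.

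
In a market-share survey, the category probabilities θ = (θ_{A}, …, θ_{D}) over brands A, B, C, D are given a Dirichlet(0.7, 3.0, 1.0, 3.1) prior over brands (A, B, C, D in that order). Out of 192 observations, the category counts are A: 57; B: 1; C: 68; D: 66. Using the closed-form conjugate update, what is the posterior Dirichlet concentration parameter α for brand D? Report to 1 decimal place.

69.1

The Dirichlet prior is conjugate to the Multinomial likelihood: each posterior αⱼ = prior αⱼ + observed count nⱼ.
Posterior concentration: (57.7, 4.0, 69.0, 69.1), total = 199.8.
α_{D} = 3.1 + 66 = 69.1.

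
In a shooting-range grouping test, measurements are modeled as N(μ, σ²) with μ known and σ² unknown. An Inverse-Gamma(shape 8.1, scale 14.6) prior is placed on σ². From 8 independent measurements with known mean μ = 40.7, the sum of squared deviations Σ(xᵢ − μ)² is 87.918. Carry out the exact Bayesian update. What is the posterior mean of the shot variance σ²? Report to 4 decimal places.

With known mean μ and an Inverse-Gamma(α, β) prior on σ², the Normal likelihood is conjugate: posterior is Inv-Gamma(α + n/2, β + Σ(xᵢ−μ)²/2).
Posterior: Inv-Gamma(8.1 + 8/2, 14.6 + 87.918/2) = Inv-Gamma(12.10, 58.5590).
E[σ²|data] = β/(α−1) = 58.5590/11.10 = 5.2756.

5.2756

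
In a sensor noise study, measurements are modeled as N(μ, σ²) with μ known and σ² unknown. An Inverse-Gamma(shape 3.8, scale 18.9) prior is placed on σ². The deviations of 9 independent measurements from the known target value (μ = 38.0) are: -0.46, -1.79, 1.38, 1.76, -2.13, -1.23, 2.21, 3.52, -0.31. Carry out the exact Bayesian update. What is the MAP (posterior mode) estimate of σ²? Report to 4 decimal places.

With known mean μ and an Inverse-Gamma(α, β) prior on σ², the Normal likelihood is conjugate: posterior is Inv-Gamma(α + n/2, β + Σ(xᵢ−μ)²/2).
Σ(xᵢ−μ)² = (-0.46)² + (-1.79)² + (1.38)² + (1.76)² + (-2.13)² + (-1.23)² + (2.21)² + (3.52)² + (-0.31)² = 31.8381.
Posterior: Inv-Gamma(3.8 + 9/2, 18.9 + 31.8381/2) = Inv-Gamma(8.30, 34.81905).
Mode = β/(α+1) = 34.81905/9.30 = 3.7440.

3.7440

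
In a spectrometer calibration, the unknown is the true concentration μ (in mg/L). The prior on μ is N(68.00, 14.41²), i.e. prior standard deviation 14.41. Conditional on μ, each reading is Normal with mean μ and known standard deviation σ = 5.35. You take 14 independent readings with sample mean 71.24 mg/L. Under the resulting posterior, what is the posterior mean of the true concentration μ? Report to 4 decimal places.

71.2084

For Normal data with known variance σ², a Normal(μ₀, σ₀²) prior on μ is conjugate. Posterior precision = 1/σ₀² + n/σ²; posterior mean is the precision-weighted average of μ₀ and x̄.
n·x̄ = 14·71.24 = 997.36.
σ₀² = 14.41² = 207.6481, σ² = 5.35² = 28.6225; σ² + n·σ₀² = 28.6225 + 14·207.6481 = 2935.6959.
Posterior mean = (μ₀/σ₀² + n·x̄/σ²)/(1/σ₀² + n/σ²) = (σ²·μ₀ + σ₀²·n·x̄)/(σ² + n·σ₀²) = (28.6225·68.00 + 207.6481·997.36)/2935.6959 = 209046.239016/2935.6959 = 71.2084.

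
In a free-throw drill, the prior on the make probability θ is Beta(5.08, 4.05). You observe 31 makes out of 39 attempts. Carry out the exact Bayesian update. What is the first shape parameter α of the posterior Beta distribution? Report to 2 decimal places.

The Beta prior is conjugate to a Binomial/Bernoulli likelihood; the update adds successes to α and failures to β.
Posterior: Beta(α+k, β+n−k) = Beta(5.08+31, 4.05+8) = Beta(36.08, 12.05).
Posterior α = 36.08.

36.08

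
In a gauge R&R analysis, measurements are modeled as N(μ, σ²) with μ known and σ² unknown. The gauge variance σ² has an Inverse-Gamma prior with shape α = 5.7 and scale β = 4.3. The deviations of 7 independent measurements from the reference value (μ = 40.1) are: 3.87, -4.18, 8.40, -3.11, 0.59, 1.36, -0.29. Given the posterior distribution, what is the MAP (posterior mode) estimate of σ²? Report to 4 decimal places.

6.0570

With known mean μ and an Inverse-Gamma(α, β) prior on σ², the Normal likelihood is conjugate: posterior is Inv-Gamma(α + n/2, β + Σ(xᵢ−μ)²/2).
Σ(xᵢ−μ)² = (3.87)² + (-4.18)² + (8.40)² + (-3.11)² + (0.59)² + (1.36)² + (-0.29)² = 114.9632.
Posterior: Inv-Gamma(5.7 + 7/2, 4.3 + 114.9632/2) = Inv-Gamma(9.20, 61.78160).
Mode = β/(α+1) = 61.78160/10.20 = 6.0570.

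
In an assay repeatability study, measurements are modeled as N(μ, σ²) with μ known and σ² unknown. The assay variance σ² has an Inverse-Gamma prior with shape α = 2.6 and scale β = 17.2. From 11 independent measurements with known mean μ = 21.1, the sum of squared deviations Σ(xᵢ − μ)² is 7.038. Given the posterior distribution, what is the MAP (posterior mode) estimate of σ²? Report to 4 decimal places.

2.2768

With known mean μ and an Inverse-Gamma(α, β) prior on σ², the Normal likelihood is conjugate: posterior is Inv-Gamma(α + n/2, β + Σ(xᵢ−μ)²/2).
Posterior: Inv-Gamma(2.6 + 11/2, 17.2 + 7.038/2) = Inv-Gamma(8.10, 20.7190).
Mode = β/(α+1) = 20.7190/9.10 = 2.2768.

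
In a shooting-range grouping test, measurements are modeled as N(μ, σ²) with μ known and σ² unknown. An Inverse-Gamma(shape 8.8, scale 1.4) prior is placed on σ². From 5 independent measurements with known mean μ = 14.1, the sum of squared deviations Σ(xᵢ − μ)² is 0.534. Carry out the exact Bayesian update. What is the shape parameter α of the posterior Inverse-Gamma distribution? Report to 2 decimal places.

11.30

With known mean μ and an Inverse-Gamma(α, β) prior on σ², the Normal likelihood is conjugate: posterior is Inv-Gamma(α + n/2, β + Σ(xᵢ−μ)²/2).
Posterior: Inv-Gamma(8.8 + 5/2, 1.4 + 0.534/2) = Inv-Gamma(11.30, 1.6670).
Posterior α = 11.30.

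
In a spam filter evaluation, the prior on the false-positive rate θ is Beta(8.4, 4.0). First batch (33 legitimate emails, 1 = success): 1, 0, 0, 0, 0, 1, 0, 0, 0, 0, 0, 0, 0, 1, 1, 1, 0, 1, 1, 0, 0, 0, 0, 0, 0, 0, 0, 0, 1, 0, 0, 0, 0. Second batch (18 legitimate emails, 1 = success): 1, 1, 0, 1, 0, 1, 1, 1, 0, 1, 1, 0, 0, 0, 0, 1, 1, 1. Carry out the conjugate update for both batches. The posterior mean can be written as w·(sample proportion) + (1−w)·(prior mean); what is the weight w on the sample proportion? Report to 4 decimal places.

0.8044

The Beta prior is conjugate to a Binomial/Bernoulli likelihood; the update adds successes to α and failures to β.
Total number of legitimate emails: n = 33 + 18 = 51.
Posterior mean = (α₀+k)/(α₀+β₀+n) = [n/(α₀+β₀+n)]·(k/n) + [(α₀+β₀)/(α₀+β₀+n)]·α₀/(α₀+β₀), so only n and the prior enter the weight.
The weight on the data is w = n/(α₀+β₀+n) = 51/(8.4+4.0+51) = 51/63.4 = 0.8044.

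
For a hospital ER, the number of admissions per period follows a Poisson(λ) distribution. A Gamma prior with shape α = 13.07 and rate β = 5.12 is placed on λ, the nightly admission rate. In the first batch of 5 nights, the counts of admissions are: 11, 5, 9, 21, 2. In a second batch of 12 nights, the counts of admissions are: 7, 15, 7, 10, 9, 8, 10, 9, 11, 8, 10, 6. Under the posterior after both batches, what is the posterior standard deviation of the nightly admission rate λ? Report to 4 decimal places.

With a Gamma(shape α, rate β) prior, the Poisson likelihood is conjugate: the posterior is Gamma(α + ΣXᵢ, β + n).
Batch 1: sum of counts S = 48 over n = 5 nights.
After batch 1: Gamma(α+S, β+n) = Gamma(13.07+48, 5.12+5) = Gamma(61.07, 10.12).
Batch 2: sum of counts S = 110 over n = 12 nights.
After batch 2: Gamma(α+S, β+n) = Gamma(61.07+110, 10.12+12) = Gamma(171.07, 22.12).
SD = √α/β = √171.07/22.12 = 0.5913.

0.5913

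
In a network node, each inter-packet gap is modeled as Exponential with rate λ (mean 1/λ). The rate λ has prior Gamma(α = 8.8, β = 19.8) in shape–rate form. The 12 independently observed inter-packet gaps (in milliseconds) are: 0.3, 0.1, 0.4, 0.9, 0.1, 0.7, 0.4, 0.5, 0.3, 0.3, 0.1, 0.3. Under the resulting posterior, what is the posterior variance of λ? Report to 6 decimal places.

With a Gamma(shape α, rate β) prior on the exponential rate λ, the posterior after n observations with total T = Σxᵢ is Gamma(α+n, β+T).
Sum of observations T = 4.4 milliseconds; n = 12.
Posterior: Gamma(8.8+12, 19.8+4.4) = Gamma(20.8, 24.2).
Var = α/β² = 0.035517.

0.035517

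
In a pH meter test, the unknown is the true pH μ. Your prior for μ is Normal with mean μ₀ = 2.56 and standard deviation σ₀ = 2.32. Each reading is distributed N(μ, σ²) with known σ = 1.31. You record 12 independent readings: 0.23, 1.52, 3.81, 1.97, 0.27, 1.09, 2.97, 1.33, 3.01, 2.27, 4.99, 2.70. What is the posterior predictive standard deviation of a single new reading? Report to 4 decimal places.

For Normal data with known variance σ², a Normal(μ₀, σ₀²) prior on μ is conjugate. Posterior precision = 1/σ₀² + n/σ²; posterior mean is the precision-weighted average of μ₀ and x̄.
σ₀² = 2.32² = 5.3824, σ² = 1.31² = 1.7161; σ² + n·σ₀² = 1.7161 + 12·5.3824 = 66.3049.
Posterior precision = 1/σ₀² + n/σ² = 1/5.3824 + 12/1.7161 = (σ² + n·σ₀²)/(σ₀²σ²) = 66.3049/(5.3824·1.7161); posterior variance σₙ² = σ₀²σ²/(σ² + n·σ₀²) = 5.3824·1.7161/66.3049 = 0.139307.
Predictive variance for one new observation = σₙ² + σ² = 5.3824·1.7161/66.3049 + 1.7161 = σ²·(σ₀² + 66.3049)/66.3049 = 1.7161·71.6873/66.3049 = 1.855407; SD = √(1.7161·71.6873/66.3049) = 1.3621.

1.3621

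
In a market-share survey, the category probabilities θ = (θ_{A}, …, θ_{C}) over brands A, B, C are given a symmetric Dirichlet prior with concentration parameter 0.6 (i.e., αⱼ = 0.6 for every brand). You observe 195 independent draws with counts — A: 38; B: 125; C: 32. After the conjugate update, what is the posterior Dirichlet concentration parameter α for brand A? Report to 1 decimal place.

38.6

The Dirichlet prior is conjugate to the Multinomial likelihood: each posterior αⱼ = prior αⱼ + observed count nⱼ.
Posterior concentration: (38.6, 125.6, 32.6), total = 196.8.
α_{A} = 0.6 + 38 = 38.6.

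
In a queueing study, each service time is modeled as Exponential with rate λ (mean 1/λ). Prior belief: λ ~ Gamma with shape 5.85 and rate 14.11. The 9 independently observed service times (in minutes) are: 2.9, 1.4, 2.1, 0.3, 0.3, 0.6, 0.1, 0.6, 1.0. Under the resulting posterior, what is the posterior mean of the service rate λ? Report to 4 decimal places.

With a Gamma(shape α, rate β) prior on the exponential rate λ, the posterior after n observations with total T = Σxᵢ is Gamma(α+n, β+T).
Sum of observations T = 9.3 minutes; n = 9.
Posterior: Gamma(5.85+9, 14.11+9.3) = Gamma(14.85, 23.41).
Posterior mean of λ = α/β = 14.85/23.41 = 0.6343.

0.6343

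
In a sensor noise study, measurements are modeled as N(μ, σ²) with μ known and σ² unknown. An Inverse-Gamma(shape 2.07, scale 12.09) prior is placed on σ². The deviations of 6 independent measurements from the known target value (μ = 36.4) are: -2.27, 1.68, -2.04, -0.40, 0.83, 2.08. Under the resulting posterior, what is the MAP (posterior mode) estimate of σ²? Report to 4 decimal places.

3.4178

With known mean μ and an Inverse-Gamma(α, β) prior on σ², the Normal likelihood is conjugate: posterior is Inv-Gamma(α + n/2, β + Σ(xᵢ−μ)²/2).
Σ(xᵢ−μ)² = (-2.27)² + (1.68)² + (-2.04)² + (-0.40)² + (0.83)² + (2.08)² = 17.3122.
Posterior: Inv-Gamma(2.07 + 6/2, 12.09 + 17.3122/2) = Inv-Gamma(5.07, 20.74610).
Mode = β/(α+1) = 20.74610/6.07 = 3.4178.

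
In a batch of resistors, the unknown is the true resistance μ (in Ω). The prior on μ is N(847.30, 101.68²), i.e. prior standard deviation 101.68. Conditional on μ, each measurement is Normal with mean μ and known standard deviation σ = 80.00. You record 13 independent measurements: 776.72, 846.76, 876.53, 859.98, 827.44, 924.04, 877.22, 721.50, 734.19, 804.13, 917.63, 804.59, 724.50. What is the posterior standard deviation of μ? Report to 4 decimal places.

For Normal data with known variance σ², a Normal(μ₀, σ₀²) prior on μ is conjugate. Posterior precision = 1/σ₀² + n/σ²; posterior mean is the precision-weighted average of μ₀ and x̄.
σ₀² = 101.68² = 10338.8224, σ² = 80.00² = 6400; σ² + n·σ₀² = 6400 + 13·10338.8224 = 140804.6912.
Posterior precision = 1/σ₀² + n/σ² = 1/10338.8224 + 13/6400 = (σ² + n·σ₀²)/(σ₀²σ²) = 140804.6912/(10338.8224·6400); posterior variance σₙ² = σ₀²σ²/(σ² + n·σ₀²) = 10338.8224·6400/140804.6912 = 469.930815.
Posterior SD = √σₙ² = √(10338.8224·6400/140804.6912) = 21.6779.

21.6779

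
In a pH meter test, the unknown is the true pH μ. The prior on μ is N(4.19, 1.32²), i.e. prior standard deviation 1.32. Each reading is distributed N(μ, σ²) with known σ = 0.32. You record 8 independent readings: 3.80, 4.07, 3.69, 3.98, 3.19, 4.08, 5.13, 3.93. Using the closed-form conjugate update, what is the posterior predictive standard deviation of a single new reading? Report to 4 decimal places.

For Normal data with known variance σ², a Normal(μ₀, σ₀²) prior on μ is conjugate. Posterior precision = 1/σ₀² + n/σ²; posterior mean is the precision-weighted average of μ₀ and x̄.
σ₀² = 1.32² = 1.7424, σ² = 0.32² = 0.1024; σ² + n·σ₀² = 0.1024 + 8·1.7424 = 14.0416.
Posterior precision = 1/σ₀² + n/σ² = 1/1.7424 + 8/0.1024 = (σ² + n·σ₀²)/(σ₀²σ²) = 14.0416/(1.7424·0.1024); posterior variance σₙ² = σ₀²σ²/(σ² + n·σ₀²) = 1.7424·0.1024/14.0416 = 0.012707.
Predictive variance for one new observation = σₙ² + σ² = 1.7424·0.1024/14.0416 + 0.1024 = σ²·(σ₀² + 14.0416)/14.0416 = 0.1024·15.784/14.0416 = 0.115107; SD = √(0.1024·15.784/14.0416) = 0.3393.

0.3393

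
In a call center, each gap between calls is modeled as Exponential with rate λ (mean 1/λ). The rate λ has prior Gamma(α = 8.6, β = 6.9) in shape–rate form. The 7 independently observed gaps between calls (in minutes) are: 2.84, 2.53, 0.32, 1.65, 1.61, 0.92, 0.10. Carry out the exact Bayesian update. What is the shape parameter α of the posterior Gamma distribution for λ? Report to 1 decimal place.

With a Gamma(shape α, rate β) prior on the exponential rate λ, the posterior after n observations with total T = Σxᵢ is Gamma(α+n, β+T).
Sum of observations T = 9.97 minutes; n = 7.
Posterior: Gamma(8.6+7, 6.9+9.97) = Gamma(15.6, 16.87).
Posterior α = 15.6.

15.6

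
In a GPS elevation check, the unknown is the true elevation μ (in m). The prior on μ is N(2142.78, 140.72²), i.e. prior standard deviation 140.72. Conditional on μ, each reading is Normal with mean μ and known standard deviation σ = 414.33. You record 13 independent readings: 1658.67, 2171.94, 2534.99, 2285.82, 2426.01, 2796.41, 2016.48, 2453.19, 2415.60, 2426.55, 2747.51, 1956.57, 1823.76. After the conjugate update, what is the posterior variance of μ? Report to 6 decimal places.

7922.259207

For Normal data with known variance σ², a Normal(μ₀, σ₀²) prior on μ is conjugate. Posterior precision = 1/σ₀² + n/σ²; posterior mean is the precision-weighted average of μ₀ and x̄.
σ₀² = 140.72² = 19802.1184, σ² = 414.33² = 171669.3489; σ² + n·σ₀² = 171669.3489 + 13·19802.1184 = 429096.8881.
Posterior precision = 1/σ₀² + n/σ² = 1/19802.1184 + 13/171669.3489 = (σ² + n·σ₀²)/(σ₀²σ²) = 429096.8881/(19802.1184·171669.3489); posterior variance σₙ² = σ₀²σ²/(σ² + n·σ₀²) = 19802.1184·171669.3489/429096.8881 = 7922.259207.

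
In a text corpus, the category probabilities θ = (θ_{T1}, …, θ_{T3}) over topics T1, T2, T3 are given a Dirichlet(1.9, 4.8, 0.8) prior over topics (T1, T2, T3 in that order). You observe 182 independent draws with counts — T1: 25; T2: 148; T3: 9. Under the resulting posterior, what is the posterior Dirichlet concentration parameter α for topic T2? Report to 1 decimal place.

The Dirichlet prior is conjugate to the Multinomial likelihood: each posterior αⱼ = prior αⱼ + observed count nⱼ.
Posterior concentration: (26.9, 152.8, 9.8), total = 189.5.
α_{T2} = 4.8 + 148 = 152.8.

152.8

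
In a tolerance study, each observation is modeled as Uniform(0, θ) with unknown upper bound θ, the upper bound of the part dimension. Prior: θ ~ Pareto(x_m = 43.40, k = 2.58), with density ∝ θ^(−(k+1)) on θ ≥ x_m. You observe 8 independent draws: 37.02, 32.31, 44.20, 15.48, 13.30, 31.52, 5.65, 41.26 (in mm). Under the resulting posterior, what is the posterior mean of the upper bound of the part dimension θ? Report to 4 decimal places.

48.8138

A Pareto(scale x_m, shape k) prior on the upper bound θ of Uniform(0, θ) is conjugate: posterior is Pareto(max(x_m, max xᵢ), k + n).
Sample maximum = 44.20; prior scale x_m = 43.40 → posterior scale = max = 44.20.
Posterior shape = 2.58 + 8 = 10.58.
E[θ|data] = k·x_m/(k−1) = 10.58·44.20/9.58 = 48.8138.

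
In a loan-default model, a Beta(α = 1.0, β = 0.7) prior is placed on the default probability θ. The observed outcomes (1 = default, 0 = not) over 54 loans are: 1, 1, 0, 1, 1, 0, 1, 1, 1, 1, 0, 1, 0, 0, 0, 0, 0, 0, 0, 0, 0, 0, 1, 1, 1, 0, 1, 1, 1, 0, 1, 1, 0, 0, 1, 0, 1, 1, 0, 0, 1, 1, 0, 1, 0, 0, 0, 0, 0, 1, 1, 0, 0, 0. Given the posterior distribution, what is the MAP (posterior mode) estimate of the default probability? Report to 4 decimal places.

0.4655

The Beta prior is conjugate to a Binomial/Bernoulli likelihood; the update adds successes to α and failures to β.
Posterior: Beta(α+k, β+n−k) = Beta(1.0+25, 0.7+29) = Beta(26.0, 29.7).
Mode of Beta(a,b) for a,b>1 is (a−1)/(a+b−2) = 25.0/53.7 = 0.4655.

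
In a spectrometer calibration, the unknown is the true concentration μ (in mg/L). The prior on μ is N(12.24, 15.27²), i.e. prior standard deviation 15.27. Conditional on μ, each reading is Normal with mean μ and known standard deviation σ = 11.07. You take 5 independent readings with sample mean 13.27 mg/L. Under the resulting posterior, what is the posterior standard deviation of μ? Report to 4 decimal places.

For Normal data with known variance σ², a Normal(μ₀, σ₀²) prior on μ is conjugate. Posterior precision = 1/σ₀² + n/σ²; posterior mean is the precision-weighted average of μ₀ and x̄.
σ₀² = 15.27² = 233.1729, σ² = 11.07² = 122.5449; σ² + n·σ₀² = 122.5449 + 5·233.1729 = 1288.4094.
Posterior precision = 1/σ₀² + n/σ² = 1/233.1729 + 5/122.5449 = (σ² + n·σ₀²)/(σ₀²σ²) = 1288.4094/(233.1729·122.5449); posterior variance σₙ² = σ₀²σ²/(σ² + n·σ₀²) = 233.1729·122.5449/1288.4094 = 22.177849.
Posterior SD = √σₙ² = √(233.1729·122.5449/1288.4094) = 4.7093.

4.7093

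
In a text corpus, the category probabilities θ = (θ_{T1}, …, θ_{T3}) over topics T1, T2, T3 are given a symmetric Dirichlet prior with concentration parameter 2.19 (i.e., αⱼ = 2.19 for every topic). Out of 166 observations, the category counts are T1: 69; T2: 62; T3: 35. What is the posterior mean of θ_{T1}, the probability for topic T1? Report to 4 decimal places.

The Dirichlet prior is conjugate to the Multinomial likelihood: each posterior αⱼ = prior αⱼ + observed count nⱼ.
Posterior concentration: (71.19, 64.19, 37.19), total = 172.57.
E[θ_{T1}|data] = α_{T1}/Σα = 71.19/172.57 = 0.4125.

0.4125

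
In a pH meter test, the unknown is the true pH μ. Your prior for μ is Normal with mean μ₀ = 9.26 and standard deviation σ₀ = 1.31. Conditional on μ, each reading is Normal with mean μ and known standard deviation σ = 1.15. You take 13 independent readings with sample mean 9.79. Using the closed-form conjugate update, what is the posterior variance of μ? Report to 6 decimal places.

For Normal data with known variance σ², a Normal(μ₀, σ₀²) prior on μ is conjugate. Posterior precision = 1/σ₀² + n/σ²; posterior mean is the precision-weighted average of μ₀ and x̄.
σ₀² = 1.31² = 1.7161, σ² = 1.15² = 1.3225; σ² + n·σ₀² = 1.3225 + 13·1.7161 = 23.6318.
Posterior precision = 1/σ₀² + n/σ² = 1/1.7161 + 13/1.3225 = (σ² + n·σ₀²)/(σ₀²σ²) = 23.6318/(1.7161·1.3225); posterior variance σₙ² = σ₀²σ²/(σ² + n·σ₀²) = 1.7161·1.3225/23.6318 = 0.096038.

0.096038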